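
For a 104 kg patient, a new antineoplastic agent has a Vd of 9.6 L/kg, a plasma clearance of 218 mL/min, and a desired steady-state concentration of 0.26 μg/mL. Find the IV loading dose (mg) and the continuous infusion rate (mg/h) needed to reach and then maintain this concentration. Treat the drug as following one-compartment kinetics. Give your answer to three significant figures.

(a) 260 mg; (b) 3.40 mg/h

Vd(total) = 104 kg × 9.6 L/kg = 998.4 L
LD = Vd · C_target = 998.4 × 0.26 = 259.6 mg
CL = 218 mL/min × 60/1000 = 13.08 L/h
Maintenance infusion rate = CL × Css = 13.08 × 0.26 = 3.401 mg/h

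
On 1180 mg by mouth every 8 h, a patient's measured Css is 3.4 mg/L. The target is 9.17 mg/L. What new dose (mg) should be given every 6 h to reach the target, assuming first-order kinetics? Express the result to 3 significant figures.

2390 mg

For first-order elimination, Css ∝ F·D/(CL·τ); F and CL are unchanged, so Css ∝ D/τ.
D₂ = D₁ × (Css,target / Css,current) × (τ₂/τ₁) = 1180 × (9.17/3.4) × (6/8) = 2387 mg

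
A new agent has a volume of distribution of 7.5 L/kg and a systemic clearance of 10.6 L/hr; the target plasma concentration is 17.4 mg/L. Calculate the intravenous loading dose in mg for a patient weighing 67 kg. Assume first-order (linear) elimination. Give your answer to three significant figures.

Vd = 7.5 L/kg × 67 kg = 502.5 L
The loading dose fills Vd to the target concentration; clearance is irrelevant here.
LD = Vd × C = 502.5 × 17.40 = 8744 mg

8740 mg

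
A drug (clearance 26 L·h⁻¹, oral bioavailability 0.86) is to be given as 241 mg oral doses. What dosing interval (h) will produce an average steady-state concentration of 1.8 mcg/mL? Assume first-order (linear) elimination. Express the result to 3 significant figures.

F·D/τ = CL·Css → τ = F·D / (CL·Css).
τ = 0.86 × 241 / (26 × 1.8) = 4.429 h

4.43 h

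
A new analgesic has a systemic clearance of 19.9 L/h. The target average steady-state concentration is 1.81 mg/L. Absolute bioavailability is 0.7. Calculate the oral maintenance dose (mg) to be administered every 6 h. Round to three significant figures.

309 mg

D = CL × Css × τ / F = 19.90 × 1.81 × 6 / 0.7 = 308.7 mg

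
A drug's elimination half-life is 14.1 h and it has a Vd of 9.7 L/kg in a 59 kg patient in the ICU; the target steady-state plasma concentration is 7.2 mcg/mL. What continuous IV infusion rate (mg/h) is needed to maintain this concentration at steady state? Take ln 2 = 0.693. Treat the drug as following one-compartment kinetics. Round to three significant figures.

Vd(total) = 59 kg × 9.7 L/kg = 572.3 L
k = 0.693/14.1 = 0.04915 h⁻¹, so CL = k·Vd = 0.04915 × 572.3 = 28.13 L/h
Infusion rate = CL × Css = 28.13 × 7.2 = 202.5 mg/h

203 mg/h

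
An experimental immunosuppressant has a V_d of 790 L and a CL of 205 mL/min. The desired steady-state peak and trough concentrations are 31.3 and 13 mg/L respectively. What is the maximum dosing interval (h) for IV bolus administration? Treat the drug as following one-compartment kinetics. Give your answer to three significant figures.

CL = 205 mL/min = 205 × 0.06 = 12.30 L/h
k = CL / Vd = 12.30 / 790.0 = 0.01557 h⁻¹
Between IV bolus doses, concentration decays as C = C₀·e^(−kτ), so C_peak/C_trough = e^(kτ).
τ_max = ln(C_peak/C_trough) / k = ln(31.3/13) / 0.01557 = 0.8787 / 0.01557 = 56.44 h

56.4 h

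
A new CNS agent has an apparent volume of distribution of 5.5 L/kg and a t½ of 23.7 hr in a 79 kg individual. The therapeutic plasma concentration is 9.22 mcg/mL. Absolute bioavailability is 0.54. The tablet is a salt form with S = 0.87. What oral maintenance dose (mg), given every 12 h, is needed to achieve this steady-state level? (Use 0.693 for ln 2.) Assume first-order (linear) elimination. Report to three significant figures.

2990 mg

Vd(total) = 79 kg × 5.5 L/kg = 434.5 L
CL = ln 2 · Vd / t½ = 0.693 × 434.5 / 23.7 = 12.71 L/h
D = CL × Css × τ / F / S = 12.71 × 9.22 × 12 / 0.54 / 0.87 = 2993 mg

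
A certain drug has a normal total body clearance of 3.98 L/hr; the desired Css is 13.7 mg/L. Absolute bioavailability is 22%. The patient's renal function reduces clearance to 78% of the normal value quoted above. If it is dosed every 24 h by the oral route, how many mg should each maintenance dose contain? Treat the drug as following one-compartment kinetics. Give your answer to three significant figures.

4640 mg

Patient clearance = 0.78 × 3.980 = 3.104 L/h
D = CL × Css × τ / F = 3.104 × 13.7 × 24 / 0.22 = 4639 mg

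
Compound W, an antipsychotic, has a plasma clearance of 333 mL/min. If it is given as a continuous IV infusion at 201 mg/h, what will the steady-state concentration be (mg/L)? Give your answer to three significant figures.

10.1 mg/L

Convert clearance: 333 mL/min × 60 min/h ÷ 1000 mL/L = 19.98 L/h
Css = rate / CL = 201 / 19.98 = 10.06 mg/L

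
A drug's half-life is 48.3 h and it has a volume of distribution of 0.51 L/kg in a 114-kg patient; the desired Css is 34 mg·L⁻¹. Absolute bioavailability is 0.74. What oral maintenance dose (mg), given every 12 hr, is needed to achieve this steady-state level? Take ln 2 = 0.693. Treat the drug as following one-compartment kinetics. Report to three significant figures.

Vd = 0.51 L/kg × 114 kg = 58.14 L
CL = 0.693 × Vd / t½ = 0.693 × 58.14 / 48.3 = 0.8342 L/h
D = CL × Css × τ / F = 0.8342 × 34 × 12 / 0.74 = 459.9 mg

460 mg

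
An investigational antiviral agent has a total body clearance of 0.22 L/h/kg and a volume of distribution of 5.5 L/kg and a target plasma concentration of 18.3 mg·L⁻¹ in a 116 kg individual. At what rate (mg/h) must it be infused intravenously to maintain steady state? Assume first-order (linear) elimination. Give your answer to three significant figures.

467 mg/h

CL = 0.22 L/h/kg × 116 kg = 25.52 L/h
R₀ = 25.52 × 18.3 = 467.0 mg/h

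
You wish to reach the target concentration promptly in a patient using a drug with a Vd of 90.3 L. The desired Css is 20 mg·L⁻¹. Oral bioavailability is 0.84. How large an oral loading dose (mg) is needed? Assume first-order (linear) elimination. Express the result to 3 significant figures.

The loading dose fills Vd to the target concentration.
LD = Vd × C / F = 90.30 × 20.00 / 0.84 = 2150 mg

2150 mg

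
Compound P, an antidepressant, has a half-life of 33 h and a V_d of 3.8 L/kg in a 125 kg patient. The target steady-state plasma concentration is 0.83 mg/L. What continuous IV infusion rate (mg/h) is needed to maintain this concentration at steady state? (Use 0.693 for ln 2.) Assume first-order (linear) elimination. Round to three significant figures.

Vd(total) = 125 kg × 3.8 L/kg = 475.0 L
k = 0.693/33 = 0.02100 h⁻¹, so CL = k·Vd = 0.02100 × 475.0 = 9.975 L/h
Infusion rate = CL × Css = 9.975 × 0.83 = 8.279 mg/h

8.28 mg/h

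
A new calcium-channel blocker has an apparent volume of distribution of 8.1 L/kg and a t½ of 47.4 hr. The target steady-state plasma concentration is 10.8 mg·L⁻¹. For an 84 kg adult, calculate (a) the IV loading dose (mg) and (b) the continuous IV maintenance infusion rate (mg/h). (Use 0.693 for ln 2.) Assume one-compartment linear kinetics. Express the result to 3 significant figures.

Vd = 8.1 L/kg × 84 kg = 680.4 L
LD = Vd × C = 680.4 × 10.8 = 7348 mg
CL = 0.693 × Vd / t½ = 0.693 × 680.4 / 47.4 = 9.948 L/h
Infusion rate = CL × Css = 9.948 × 10.8 = 107.4 mg/h

(a) 7350 mg; (b) 107 mg/h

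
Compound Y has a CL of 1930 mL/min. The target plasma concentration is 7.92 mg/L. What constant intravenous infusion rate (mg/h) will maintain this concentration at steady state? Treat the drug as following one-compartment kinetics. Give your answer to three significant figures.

917 mg/h

CL = 1930 mL/min × 60/1000 = 115.8 L/h
Rate = CL × Css = 115.8 × 7.92 = 917.1 mg/h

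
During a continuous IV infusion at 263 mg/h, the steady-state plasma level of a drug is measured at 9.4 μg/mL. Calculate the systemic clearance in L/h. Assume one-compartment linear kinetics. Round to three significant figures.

28.0 L/h

At steady state, infusion rate = CL × Css, so CL = rate / Css.
CL = 263 / 9.4 = 27.98 L/h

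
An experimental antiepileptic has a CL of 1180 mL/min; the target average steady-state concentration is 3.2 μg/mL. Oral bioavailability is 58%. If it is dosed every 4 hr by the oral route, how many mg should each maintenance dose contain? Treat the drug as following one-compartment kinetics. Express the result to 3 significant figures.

Convert clearance: 1180 mL/min × 60 min/h ÷ 1000 mL/L = 70.80 L/h
D = CL × Css × τ / F = 70.80 × 3.2 × 4 / 0.58 = 1562 mg

1560 mg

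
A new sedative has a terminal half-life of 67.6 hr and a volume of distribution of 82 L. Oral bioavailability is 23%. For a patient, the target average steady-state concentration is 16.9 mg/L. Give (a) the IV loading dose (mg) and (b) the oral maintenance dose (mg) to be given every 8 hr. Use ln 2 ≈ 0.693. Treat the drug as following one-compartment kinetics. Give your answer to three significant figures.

LD = Vd × C = 82.00 × 16.9 = 1386 mg
CL = 0.693 × Vd / t½ = 0.693 × 82.00 / 67.6 = 0.8406 L/h
D = CL × Css × τ / F = 0.8406 × 16.9 × 8 / 0.23 = 494.1 mg

(a) 1390 mg; (b) 494 mg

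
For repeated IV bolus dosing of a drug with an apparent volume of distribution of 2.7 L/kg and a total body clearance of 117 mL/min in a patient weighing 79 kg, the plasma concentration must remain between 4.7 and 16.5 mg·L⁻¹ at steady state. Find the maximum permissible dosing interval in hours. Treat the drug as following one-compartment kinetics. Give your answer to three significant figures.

38.2 h

Vd(total) = 79 kg × 2.7 L/kg = 213.3 L
Convert clearance: 117 mL/min × 60 min/h ÷ 1000 mL/L = 7.020 L/h
k = CL / Vd = 7.020 / 213.3 = 0.03291 h⁻¹
Between IV bolus doses, concentration decays as C = C₀·e^(−kτ), so C_peak/C_trough = e^(kτ).
τ_max = ln(C_peak/C_trough) / k = ln(16.5/4.7) / 0.03291 = 1.256 / 0.03291 = 38.16 h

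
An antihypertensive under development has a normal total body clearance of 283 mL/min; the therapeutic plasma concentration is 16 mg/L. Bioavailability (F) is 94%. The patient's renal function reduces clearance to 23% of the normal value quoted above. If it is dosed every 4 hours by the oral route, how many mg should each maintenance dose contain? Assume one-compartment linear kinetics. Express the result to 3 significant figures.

CL = 283 mL/min × 60/1000 = 16.98 L/h
Patient clearance = 0.23 × 16.98 = 3.905 L/h
D = CL × Css × τ / F = 3.905 × 16 × 4 / 0.94 = 265.9 mg

266 mg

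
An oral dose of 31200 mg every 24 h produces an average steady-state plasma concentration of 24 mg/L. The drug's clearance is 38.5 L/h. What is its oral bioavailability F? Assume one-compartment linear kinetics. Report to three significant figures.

F·D/τ = CL·Css at steady state → F = CL·Css·τ / D.
F = 38.5 × 24 × 24 / 31200 = 0.711

0.711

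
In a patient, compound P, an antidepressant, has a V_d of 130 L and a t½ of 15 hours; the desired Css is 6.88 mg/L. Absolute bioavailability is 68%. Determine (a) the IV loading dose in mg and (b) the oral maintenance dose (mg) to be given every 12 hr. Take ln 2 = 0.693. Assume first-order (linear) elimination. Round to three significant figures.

(a) 894 mg; (b) 729 mg

LD = Vd × C = 130.0 × 6.88 = 894.4 mg
CL = 0.693 × Vd / t½ = 0.693 × 130.0 / 15 = 6.006 L/h
D = CL × Css × τ / F = 6.006 × 6.88 × 12 / 0.68 = 729.2 mg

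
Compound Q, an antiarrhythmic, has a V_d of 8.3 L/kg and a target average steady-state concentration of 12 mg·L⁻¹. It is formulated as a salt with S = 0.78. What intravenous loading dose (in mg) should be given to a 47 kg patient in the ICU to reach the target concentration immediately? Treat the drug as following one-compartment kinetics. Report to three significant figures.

6000 mg

Vd(total) = 47 kg × 8.3 L/kg = 390.1 L
The loading dose fills Vd to the target concentration.
LD = Vd × C / S = 390.1 × 12.00 / 0.78 = 6002 mg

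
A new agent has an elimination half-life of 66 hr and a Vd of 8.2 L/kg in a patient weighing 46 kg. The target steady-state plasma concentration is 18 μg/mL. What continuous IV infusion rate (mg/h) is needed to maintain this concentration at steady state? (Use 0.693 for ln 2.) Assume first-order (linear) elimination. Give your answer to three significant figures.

Total Vd = 8.2 × 46 = 377.2 L
k = 0.693/66 = 0.01050 h⁻¹, so CL = k·Vd = 0.01050 × 377.2 = 3.961 L/h
Infusion rate = CL × Css = 3.961 × 18 = 71.30 mg/h

71.3 mg/h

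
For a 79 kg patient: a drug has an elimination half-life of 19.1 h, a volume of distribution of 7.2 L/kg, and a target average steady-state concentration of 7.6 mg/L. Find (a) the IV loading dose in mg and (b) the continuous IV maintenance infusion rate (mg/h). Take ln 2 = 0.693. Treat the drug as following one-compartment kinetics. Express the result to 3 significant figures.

(a) 4320 mg; (b) 157 mg/h

Total Vd = 7.2 × 79 = 568.8 L
LD = Vd × C = 568.8 × 7.6 = 4323 mg
CL = 0.693 × Vd / t½ = 0.693 × 568.8 / 19.1 = 20.64 L/h
Infusion rate = CL × Css = 20.64 × 7.6 = 156.9 mg/h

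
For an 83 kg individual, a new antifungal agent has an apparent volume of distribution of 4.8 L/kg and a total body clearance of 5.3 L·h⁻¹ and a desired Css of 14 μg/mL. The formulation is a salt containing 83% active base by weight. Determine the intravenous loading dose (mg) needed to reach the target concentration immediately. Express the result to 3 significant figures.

Total Vd = 4.8 × 83 = 398.4 L
The loading dose fills Vd to the target concentration; clearance is irrelevant here.
LD = Vd × C / S = 398.4 × 14.00 / 0.83 = 6720 mg

6720 mg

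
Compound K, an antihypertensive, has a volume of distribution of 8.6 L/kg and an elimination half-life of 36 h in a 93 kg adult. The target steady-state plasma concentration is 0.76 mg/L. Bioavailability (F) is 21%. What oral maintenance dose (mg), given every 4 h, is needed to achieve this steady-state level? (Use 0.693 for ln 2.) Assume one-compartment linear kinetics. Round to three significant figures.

Vd(total) = 93 kg × 8.6 L/kg = 799.8 L
k = 0.693/36 = 0.01925 h⁻¹, so CL = k·Vd = 0.01925 × 799.8 = 15.40 L/h
D = CL × Css × τ / F = 15.40 × 0.76 × 4 / 0.21 = 222.9 mg

223 mg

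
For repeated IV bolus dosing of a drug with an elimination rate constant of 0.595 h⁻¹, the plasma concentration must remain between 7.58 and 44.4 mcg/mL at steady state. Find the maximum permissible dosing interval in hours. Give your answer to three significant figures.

2.97 h

Between IV bolus doses, concentration decays as C = C₀·e^(−kτ), so C_peak/C_trough = e^(kτ).
τ_max = ln(C_peak/C_trough) / k = ln(44.4/7.58) / 0.5950 = 1.768 / 0.5950 = 2.971 h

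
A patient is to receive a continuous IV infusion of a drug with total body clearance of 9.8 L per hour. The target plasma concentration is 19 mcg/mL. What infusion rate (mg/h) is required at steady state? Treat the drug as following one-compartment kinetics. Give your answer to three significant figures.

186 mg/h

At steady state, infusion rate equals elimination rate: rate in = CL × Css.
Rate = CL × Css = 9.800 × 19 = 186.2 mg/h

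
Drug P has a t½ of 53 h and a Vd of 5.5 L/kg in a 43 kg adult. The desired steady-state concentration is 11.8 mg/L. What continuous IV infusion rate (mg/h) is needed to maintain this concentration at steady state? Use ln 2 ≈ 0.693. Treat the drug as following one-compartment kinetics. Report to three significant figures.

36.5 mg/h

Total Vd = 5.5 × 43 = 236.5 L
CL = 0.693 × Vd / t½ = 0.693 × 236.5 / 53 = 3.092 L/h
Infusion rate = CL × Css = 3.092 × 11.8 = 36.49 mg/h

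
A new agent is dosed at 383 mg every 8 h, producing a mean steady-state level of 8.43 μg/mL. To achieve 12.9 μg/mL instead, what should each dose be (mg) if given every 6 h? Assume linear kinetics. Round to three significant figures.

440 mg

With linear kinetics, Css is proportional to dose rate (D/τ) at fixed clearance.
D₂ = D₁ × (Css,target / Css,current) × (τ₂/τ₁) = 383 × (12.9/8.43) × (6/8) = 439.6 mg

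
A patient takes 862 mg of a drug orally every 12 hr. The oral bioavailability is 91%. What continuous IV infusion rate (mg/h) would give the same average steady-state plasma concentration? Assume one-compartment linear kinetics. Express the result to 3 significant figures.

Equivalent systemic input: infusion rate = F·D/τ.
Rate = 0.91 × 862 / 12 = 65.37 mg/h

65.4 mg/h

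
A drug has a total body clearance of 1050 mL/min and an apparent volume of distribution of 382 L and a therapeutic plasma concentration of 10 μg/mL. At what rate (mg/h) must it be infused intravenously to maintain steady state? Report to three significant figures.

Convert clearance: 1050 mL/min × 60 min/h ÷ 1000 mL/L = 63.00 L/h
Maintenance depends on clearance, not Vd — rate in must match rate out.
Rate = CL × Css = 63.00 × 10 = 630.0 mg/h

630 mg/h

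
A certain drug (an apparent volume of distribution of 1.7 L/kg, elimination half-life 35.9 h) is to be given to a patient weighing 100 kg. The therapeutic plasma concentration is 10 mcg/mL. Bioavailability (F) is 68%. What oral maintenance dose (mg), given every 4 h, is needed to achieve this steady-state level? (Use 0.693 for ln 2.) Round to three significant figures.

193 mg

Total Vd = 1.7 × 100 = 170.0 L
k = 0.693/35.9 = 0.01930 h⁻¹, so CL = k·Vd = 0.01930 × 170.0 = 3.281 L/h
D = CL × Css × τ / F = 3.281 × 10 × 4 / 0.68 = 193.0 mg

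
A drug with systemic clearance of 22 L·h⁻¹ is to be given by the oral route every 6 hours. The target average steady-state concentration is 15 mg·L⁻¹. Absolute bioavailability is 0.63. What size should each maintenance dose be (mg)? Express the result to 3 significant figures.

D = CL × Css × τ / F = 22.00 × 15 × 6 / 0.63 = 3143 mg

3140 mg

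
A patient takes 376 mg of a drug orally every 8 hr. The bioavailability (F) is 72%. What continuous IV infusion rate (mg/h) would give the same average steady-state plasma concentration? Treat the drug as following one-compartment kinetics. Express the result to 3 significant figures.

Equivalent systemic input: infusion rate = F·D/τ.
Rate = 0.72 × 376 / 8 = 33.84 mg/h

33.8 mg/h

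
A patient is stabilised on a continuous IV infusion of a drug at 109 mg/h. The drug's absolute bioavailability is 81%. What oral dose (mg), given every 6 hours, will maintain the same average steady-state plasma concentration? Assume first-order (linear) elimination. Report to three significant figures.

807 mg

To maintain the same Css, the systemic dosing rate must be unchanged: F·D/τ = infusion rate.
D = rate × τ / F = 109 × 6 / 0.81 = 807.4 mg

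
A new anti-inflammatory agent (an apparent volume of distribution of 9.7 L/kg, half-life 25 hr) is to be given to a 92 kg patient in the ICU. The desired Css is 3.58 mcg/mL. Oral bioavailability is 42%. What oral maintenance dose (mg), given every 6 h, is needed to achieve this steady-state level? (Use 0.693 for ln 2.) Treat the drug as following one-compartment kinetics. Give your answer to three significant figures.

1270 mg

Total Vd = 9.7 × 92 = 892.4 L
k = 0.693/25 = 0.02772 h⁻¹, so CL = k·Vd = 0.02772 × 892.4 = 24.74 L/h
D = CL × Css × τ / F = 24.74 × 3.58 × 6 / 0.42 = 1265 mg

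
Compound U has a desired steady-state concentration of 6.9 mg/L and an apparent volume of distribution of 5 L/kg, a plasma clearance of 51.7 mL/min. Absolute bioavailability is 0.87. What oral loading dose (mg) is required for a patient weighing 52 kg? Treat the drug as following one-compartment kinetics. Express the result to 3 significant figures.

Vd = 5 L/kg × 52 kg = 260.0 L
LD = Vd × C / F = 260.0 × 6.900 / 0.87 = 2062 mg

2060 mg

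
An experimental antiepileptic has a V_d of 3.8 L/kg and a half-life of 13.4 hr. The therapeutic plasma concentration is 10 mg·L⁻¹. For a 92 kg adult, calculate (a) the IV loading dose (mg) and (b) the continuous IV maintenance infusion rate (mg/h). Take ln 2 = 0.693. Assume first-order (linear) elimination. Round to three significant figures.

(a) 3500 mg; (b) 181 mg/h

Total Vd = 3.8 × 92 = 349.6 L
LD = Vd × C = 349.6 × 10 = 3496 mg
CL = 0.693 × Vd / t½ = 0.693 × 349.6 / 13.4 = 18.08 L/h
Infusion rate = CL × Css = 18.08 × 10 = 180.8 mg/h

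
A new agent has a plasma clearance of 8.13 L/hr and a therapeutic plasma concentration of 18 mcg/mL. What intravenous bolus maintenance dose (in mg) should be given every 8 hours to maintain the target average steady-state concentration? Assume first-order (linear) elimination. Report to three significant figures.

D = CL × Css × τ = 8.130 × 18 × 8 = 1171 mg

1170 mg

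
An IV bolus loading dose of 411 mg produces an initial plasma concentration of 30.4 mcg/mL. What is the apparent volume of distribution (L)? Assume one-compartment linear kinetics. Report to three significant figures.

13.5 L

Immediately after an IV bolus, C₀ = Dose / Vd, so Vd = Dose / C₀.
Vd = 411 / 30.4 = 13.52 L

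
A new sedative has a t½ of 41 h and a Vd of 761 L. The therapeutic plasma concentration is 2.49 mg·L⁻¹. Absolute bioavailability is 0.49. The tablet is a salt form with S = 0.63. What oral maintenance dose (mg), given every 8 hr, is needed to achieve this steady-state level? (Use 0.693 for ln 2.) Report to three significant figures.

k = 0.693/41 = 0.01690 h⁻¹, so CL = k·Vd = 0.01690 × 761.0 = 12.86 L/h
D = CL × Css × τ / F / S = 12.86 × 2.49 × 8 / 0.49 / 0.63 = 829.8 mg

830 mg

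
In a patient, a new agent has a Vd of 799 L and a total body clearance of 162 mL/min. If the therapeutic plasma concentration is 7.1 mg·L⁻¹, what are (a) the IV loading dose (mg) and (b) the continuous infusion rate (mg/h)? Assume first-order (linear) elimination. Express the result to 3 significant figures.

(a) 5670 mg; (b) 69.0 mg/h

Loading dose = Vd × C = 799.0 × 7.1 = 5673 mg
Convert clearance: 162 mL/min × 60 min/h ÷ 1000 mL/L = 9.720 L/h
Infusion rate = 9.720 L/h × 7.1 mg/L = 69.01 mg/h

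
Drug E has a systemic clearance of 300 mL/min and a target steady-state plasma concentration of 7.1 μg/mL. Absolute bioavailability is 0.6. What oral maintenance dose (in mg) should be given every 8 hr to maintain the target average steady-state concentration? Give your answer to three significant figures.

CL = 300 mL/min × 60/1000 = 18.00 L/h
At steady state, dose per interval replaces the amount cleared in that interval: F·D/τ = CL·Css.
D = CL × Css × τ / F = 18.00 × 7.1 × 8 / 0.6 = 1704 mg

1700 mg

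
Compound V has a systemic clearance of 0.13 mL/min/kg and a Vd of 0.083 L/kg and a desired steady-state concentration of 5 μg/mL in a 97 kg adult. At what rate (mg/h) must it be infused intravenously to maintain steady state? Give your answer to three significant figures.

3.78 mg/h

CL = 0.13 mL/min/kg × 97 kg = 12.61 mL/min = 12.61 × 60/1000 = 0.7566 L/h
Infusion rate = CL · Css = 0.7566 L/h × 5 mg/L = 3.783 mg/h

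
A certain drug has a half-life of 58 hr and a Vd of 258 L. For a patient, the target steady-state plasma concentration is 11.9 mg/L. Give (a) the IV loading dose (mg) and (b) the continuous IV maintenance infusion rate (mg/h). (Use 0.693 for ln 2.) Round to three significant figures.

LD = Vd × C = 258.0 × 11.9 = 3070 mg
CL = 0.693 × Vd / t½ = 0.693 × 258.0 / 58 = 3.083 L/h
Infusion rate = CL × Css = 3.083 × 11.9 = 36.69 mg/h

(a) 3070 mg; (b) 36.7 mg/h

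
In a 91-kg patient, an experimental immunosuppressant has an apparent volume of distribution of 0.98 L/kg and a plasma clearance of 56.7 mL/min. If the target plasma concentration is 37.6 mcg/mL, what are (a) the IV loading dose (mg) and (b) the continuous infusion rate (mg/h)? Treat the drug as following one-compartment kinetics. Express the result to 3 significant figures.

(a) 3350 mg; (b) 128 mg/h

Total Vd = 0.98 × 91 = 89.18 L
Loading dose = Vd × C = 89.18 × 37.6 = 3353 mg
Convert clearance: 56.7 mL/min × 60 min/h ÷ 1000 mL/L = 3.402 L/h
Infusion rate = 3.402 L/h × 37.6 mg/L = 127.9 mg/h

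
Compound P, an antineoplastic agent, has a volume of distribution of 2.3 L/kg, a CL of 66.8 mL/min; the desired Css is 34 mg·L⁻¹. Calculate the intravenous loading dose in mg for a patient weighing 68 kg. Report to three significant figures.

5320 mg

Vd(total) = 68 kg × 2.3 L/kg = 156.4 L
LD = Vd × C = 156.4 × 34.00 = 5318 mg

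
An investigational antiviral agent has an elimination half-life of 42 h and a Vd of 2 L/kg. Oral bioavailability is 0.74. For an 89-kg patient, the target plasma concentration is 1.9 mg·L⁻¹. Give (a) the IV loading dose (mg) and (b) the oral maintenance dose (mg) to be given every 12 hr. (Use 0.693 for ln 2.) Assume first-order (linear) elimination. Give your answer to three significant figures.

Vd(total) = 89 kg × 2 L/kg = 178.0 L
LD = Vd × C = 178.0 × 1.9 = 338.2 mg
CL = 0.693 × Vd / t½ = 0.693 × 178.0 / 42 = 2.937 L/h
D = CL × Css × τ / F = 2.937 × 1.9 × 12 / 0.74 = 90.49 mg

(a) 338 mg; (b) 90.5 mg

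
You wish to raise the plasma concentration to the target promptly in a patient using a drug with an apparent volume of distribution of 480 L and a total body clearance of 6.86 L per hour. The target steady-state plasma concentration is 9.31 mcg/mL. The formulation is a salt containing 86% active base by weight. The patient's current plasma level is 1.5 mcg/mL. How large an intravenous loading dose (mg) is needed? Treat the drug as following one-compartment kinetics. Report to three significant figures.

4360 mg

Loading dose depends on Vd (not clearance): it fills the distribution volume.
Concentration deficit ΔC = 9.31 − 1.5 = 7.810 mg/L
LD = Vd × ΔC / S = 480.0 × 7.810 / 0.86 = 4359 mg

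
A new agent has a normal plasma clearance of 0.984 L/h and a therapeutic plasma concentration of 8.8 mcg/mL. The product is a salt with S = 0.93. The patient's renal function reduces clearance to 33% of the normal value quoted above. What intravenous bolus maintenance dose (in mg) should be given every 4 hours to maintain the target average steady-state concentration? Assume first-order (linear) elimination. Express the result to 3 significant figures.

12.3 mg

Patient clearance = 0.33 × 0.9840 = 0.3247 L/h
At steady state, dose per interval replaces the amount cleared in that interval: S·D/τ = CL·Css.
D = CL × Css × τ / S = 0.3247 × 8.8 × 4 / 0.93 = 12.29 mg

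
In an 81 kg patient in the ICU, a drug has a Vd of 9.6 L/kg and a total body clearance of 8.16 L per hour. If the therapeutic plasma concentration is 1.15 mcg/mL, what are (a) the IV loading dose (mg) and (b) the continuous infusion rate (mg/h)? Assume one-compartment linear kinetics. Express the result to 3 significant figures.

Total Vd = 9.6 × 81 = 777.6 L
LD = Vd · C_target = 777.6 × 1.15 = 894.2 mg
Maintenance: replace elimination → rate = CL × Css = 8.160 × 1.15 = 9.384 mg/h

(a) 894 mg; (b) 9.38 mg/h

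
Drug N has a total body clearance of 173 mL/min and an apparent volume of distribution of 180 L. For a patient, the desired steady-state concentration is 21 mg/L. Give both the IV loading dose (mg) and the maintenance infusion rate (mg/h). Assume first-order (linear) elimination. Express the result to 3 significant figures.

Loading: fill Vd to C_target → 180.0 L × 21 mg/L = 3780 mg
Convert clearance: 173 mL/min × 60 min/h ÷ 1000 mL/L = 10.38 L/h
Maintenance: replace elimination → rate = CL × Css = 10.38 × 21 = 218.0 mg/h

(a) 3780 mg; (b) 218 mg/h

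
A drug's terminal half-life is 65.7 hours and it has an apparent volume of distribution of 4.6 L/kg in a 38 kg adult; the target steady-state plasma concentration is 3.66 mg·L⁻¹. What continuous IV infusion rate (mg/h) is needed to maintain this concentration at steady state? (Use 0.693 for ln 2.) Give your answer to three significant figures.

6.75 mg/h

Vd = 4.6 L/kg × 38 kg = 174.8 L
k = 0.693/65.7 = 0.01055 h⁻¹, so CL = k·Vd = 0.01055 × 174.8 = 1.844 L/h
Infusion rate = CL × Css = 1.844 × 3.66 = 6.749 mg/h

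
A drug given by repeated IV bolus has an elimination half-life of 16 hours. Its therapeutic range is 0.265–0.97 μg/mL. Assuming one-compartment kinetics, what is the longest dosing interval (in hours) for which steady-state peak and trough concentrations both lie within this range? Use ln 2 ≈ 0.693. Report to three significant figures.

k = 0.693 / t½ = 0.693 / 16 = 0.04331 h⁻¹
Between IV bolus doses, concentration decays as C = C₀·e^(−kτ), so C_peak/C_trough = e^(kτ).
τ_max = ln(C_peak/C_trough) / k = ln(0.97/0.265) / 0.04331 = 1.298 / 0.04331 = 29.97 h

30.0 h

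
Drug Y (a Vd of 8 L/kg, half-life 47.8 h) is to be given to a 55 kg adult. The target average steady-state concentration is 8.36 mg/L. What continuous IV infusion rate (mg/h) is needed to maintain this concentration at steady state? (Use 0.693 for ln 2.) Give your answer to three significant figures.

53.3 mg/h

Vd = 8 L/kg × 55 kg = 440.0 L
CL = 0.693 × Vd / t½ = 0.693 × 440.0 / 47.8 = 6.379 L/h
Infusion rate = CL × Css = 6.379 × 8.36 = 53.33 mg/h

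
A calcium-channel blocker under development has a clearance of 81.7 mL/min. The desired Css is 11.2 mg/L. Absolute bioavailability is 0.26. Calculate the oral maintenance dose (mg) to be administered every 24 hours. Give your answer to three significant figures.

5070 mg

CL = 81.7 mL/min × 60/1000 = 4.902 L/h
At steady state, dose per interval replaces the amount cleared in that interval: F·D/τ = CL·Css.
D = CL × Css × τ / F = 4.902 × 11.2 × 24 / 0.26 = 5068 mg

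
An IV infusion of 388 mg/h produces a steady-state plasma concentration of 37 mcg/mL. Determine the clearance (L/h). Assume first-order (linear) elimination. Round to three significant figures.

10.5 L/h

At steady state, infusion rate = CL × Css, so CL = rate / Css.
CL = 388 / 37 = 10.49 L/h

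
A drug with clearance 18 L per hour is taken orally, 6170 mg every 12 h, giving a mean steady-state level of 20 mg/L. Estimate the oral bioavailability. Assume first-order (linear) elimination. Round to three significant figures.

F·D/τ = CL·Css at steady state → F = CL·Css·τ / D.
F = 18 × 20 × 12 / 6170 = 0.700

0.700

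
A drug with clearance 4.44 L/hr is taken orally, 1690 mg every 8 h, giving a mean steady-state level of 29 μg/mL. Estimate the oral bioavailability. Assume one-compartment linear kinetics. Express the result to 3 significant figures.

0.610

F·D/τ = CL·Css at steady state → F = CL·Css·τ / D.
F = 4.44 × 29 × 8 / 1690 = 0.610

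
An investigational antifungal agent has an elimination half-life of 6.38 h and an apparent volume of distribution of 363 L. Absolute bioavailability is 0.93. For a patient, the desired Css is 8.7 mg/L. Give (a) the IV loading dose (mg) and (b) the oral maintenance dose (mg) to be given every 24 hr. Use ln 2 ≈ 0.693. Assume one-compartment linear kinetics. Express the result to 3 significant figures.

LD = Vd × C = 363.0 × 8.7 = 3158 mg
CL = 0.693 × Vd / t½ = 0.693 × 363.0 / 6.38 = 39.43 L/h
D = CL × Css × τ / F = 39.43 × 8.7 × 24 / 0.93 = 8853 mg

(a) 3160 mg; (b) 8850 mg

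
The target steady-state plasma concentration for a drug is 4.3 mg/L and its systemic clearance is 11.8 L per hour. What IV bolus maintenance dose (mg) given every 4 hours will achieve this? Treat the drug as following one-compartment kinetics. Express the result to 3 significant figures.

D = CL × Css × τ = 11.80 × 4.3 × 4 = 203.0 mg

203 mg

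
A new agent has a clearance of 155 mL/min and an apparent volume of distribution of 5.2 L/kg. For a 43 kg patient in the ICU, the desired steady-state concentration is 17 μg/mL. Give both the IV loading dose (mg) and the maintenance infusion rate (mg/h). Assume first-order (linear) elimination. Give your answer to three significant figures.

(a) 3800 mg; (b) 158 mg/h

Vd(total) = 43 kg × 5.2 L/kg = 223.6 L
LD = Vd · C_target = 223.6 × 17 = 3801 mg
Convert clearance: 155 mL/min × 60 min/h ÷ 1000 mL/L = 9.300 L/h
Infusion rate = 9.300 L/h × 17 mg/L = 158.1 mg/h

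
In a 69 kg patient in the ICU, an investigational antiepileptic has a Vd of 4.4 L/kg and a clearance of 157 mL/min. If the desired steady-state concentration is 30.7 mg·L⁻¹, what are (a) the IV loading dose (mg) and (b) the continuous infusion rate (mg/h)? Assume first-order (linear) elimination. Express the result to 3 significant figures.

Vd = 4.4 L/kg × 69 kg = 303.6 L
Loading: fill Vd to C_target → 303.6 L × 30.7 mg/L = 9321 mg
CL = 157 mL/min = 157 × 0.06 = 9.420 L/h
Maintenance: replace elimination → rate = CL × Css = 9.420 × 30.7 = 289.2 mg/h

(a) 9320 mg; (b) 289 mg/h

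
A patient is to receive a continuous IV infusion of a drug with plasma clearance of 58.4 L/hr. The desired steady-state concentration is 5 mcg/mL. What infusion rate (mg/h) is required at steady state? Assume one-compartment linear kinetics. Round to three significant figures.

292 mg/h

R₀ = 58.40 × 5 = 292.0 mg/h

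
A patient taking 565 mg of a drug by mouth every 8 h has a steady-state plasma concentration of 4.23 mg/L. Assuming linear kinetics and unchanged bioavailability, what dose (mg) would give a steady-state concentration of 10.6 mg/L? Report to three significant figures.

1420 mg

For first-order elimination, Css ∝ F·D/(CL·τ); F and CL are unchanged, so Css ∝ D/τ.
D₂ = D₁ × (Css,target / Css,current) = 565 × 10.6/4.23 = 1416 mg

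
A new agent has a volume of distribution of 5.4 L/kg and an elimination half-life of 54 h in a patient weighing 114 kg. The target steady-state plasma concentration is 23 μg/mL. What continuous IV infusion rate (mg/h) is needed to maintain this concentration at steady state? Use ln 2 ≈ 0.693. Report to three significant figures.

182 mg/h

Vd(total) = 114 kg × 5.4 L/kg = 615.6 L
k = 0.693/54 = 0.01283 h⁻¹, so CL = k·Vd = 0.01283 × 615.6 = 7.898 L/h
Infusion rate = CL × Css = 7.898 × 23 = 181.7 mg/h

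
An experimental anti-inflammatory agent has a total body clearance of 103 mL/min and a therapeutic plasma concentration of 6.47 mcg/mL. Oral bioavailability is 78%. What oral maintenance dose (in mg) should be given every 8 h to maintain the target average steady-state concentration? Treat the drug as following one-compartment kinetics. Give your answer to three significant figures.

410 mg

CL = 103 mL/min = 103 × 0.06 = 6.180 L/h
At steady state, dose per interval replaces the amount cleared in that interval: F·D/τ = CL·Css.
D = CL × Css × τ / F = 6.180 × 6.47 × 8 / 0.78 = 410.1 mg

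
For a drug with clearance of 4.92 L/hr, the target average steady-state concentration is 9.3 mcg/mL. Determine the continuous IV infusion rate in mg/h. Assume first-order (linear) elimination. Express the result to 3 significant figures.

Infusion rate = CL · Css = 4.920 L/h × 9.3 mg/L = 45.76 mg/h

45.8 mg/h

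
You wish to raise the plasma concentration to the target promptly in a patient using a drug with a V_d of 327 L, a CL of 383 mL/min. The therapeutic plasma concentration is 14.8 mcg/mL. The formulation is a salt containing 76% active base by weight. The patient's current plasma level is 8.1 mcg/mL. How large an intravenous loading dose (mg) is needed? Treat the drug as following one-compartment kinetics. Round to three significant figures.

2880 mg

Concentration deficit ΔC = 14.8 − 8.1 = 6.700 mg/L
LD = Vd × ΔC / S = 327.0 × 6.700 / 0.76 = 2883 mg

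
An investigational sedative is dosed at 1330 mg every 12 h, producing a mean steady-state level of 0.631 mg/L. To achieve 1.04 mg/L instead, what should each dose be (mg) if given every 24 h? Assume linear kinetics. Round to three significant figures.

4380 mg

With linear kinetics, Css is proportional to dose rate (D/τ) at fixed clearance.
D₂ = D₁ × (Css,target / Css,current) × (τ₂/τ₁) = 1330 × (1.04/0.631) × (24/12) = 4384 mg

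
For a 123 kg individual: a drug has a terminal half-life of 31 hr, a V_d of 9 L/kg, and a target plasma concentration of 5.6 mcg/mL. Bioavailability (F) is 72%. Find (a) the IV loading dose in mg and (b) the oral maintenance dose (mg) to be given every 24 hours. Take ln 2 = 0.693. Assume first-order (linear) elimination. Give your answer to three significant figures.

(a) 6200 mg; (b) 4620 mg

Vd = 9 L/kg × 123 kg = 1107 L
LD = Vd × C = 1107 × 5.6 = 6199 mg
CL = 0.693 × Vd / t½ = 0.693 × 1107 / 31 = 24.75 L/h
D = CL × Css × τ / F = 24.75 × 5.6 × 24 / 0.72 = 4620 mg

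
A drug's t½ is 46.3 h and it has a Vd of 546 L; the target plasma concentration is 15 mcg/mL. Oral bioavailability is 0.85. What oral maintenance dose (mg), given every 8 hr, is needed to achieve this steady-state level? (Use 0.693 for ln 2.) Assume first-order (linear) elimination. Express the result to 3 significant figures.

1150 mg

k = 0.693/46.3 = 0.01497 h⁻¹, so CL = k·Vd = 0.01497 × 546.0 = 8.174 L/h
D = CL × Css × τ / F = 8.174 × 15 × 8 / 0.85 = 1154 mg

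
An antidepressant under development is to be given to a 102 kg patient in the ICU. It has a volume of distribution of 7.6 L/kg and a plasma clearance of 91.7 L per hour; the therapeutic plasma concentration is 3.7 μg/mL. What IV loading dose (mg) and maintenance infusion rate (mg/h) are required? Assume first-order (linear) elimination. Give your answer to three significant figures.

Vd = 7.6 L/kg × 102 kg = 775.2 L
Loading dose = Vd × C = 775.2 × 3.7 = 2868 mg
Infusion rate = 91.70 L/h × 3.7 mg/L = 339.3 mg/h

(a) 2870 mg; (b) 339 mg/h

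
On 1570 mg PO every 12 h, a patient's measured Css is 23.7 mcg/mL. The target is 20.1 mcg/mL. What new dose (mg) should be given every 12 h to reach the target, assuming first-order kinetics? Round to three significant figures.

1330 mg

For first-order elimination, Css ∝ F·D/(CL·τ); F and CL are unchanged, so Css ∝ D/τ.
D₂ = D₁ × (Css,target / Css,current) = 1570 × 20.1/23.7 = 1332 mg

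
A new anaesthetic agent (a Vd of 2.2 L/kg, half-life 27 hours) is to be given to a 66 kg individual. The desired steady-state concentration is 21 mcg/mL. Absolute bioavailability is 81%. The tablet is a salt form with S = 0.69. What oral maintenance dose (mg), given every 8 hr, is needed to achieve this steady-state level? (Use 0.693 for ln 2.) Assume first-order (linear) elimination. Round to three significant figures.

Vd = 2.2 L/kg × 66 kg = 145.2 L
CL = ln 2 · Vd / t½ = 0.693 × 145.2 / 27 = 3.727 L/h
D = CL × Css × τ / F / S = 3.727 × 21 × 8 / 0.81 / 0.69 = 1120 mg

1120 mg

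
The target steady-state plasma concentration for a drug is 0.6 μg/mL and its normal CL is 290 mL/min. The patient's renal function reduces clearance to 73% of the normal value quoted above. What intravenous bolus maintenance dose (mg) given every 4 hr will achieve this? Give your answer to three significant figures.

30.5 mg

CL = 290 mL/min × 60/1000 = 17.40 L/h
Patient clearance = 0.73 × 17.40 = 12.70 L/h
D = CL × Css × τ = 12.70 × 0.6 × 4 = 30.48 mg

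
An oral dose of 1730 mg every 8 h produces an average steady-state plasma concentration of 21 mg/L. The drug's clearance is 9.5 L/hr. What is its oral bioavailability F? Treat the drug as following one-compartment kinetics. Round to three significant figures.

F·D/τ = CL·Css at steady state → F = CL·Css·τ / D.
F = 9.5 × 21 × 8 / 1730 = 0.923

0.923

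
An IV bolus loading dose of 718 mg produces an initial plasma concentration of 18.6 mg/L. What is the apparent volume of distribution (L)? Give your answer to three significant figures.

38.6 L

Immediately after an IV bolus, C₀ = Dose / Vd, so Vd = Dose / C₀.
Vd = 718 / 18.6 = 38.60 L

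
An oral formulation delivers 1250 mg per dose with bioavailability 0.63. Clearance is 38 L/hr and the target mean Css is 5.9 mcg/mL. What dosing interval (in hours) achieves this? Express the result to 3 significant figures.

F·D/τ = CL·Css → τ = F·D / (CL·Css).
τ = 0.63 × 1250 / (38 × 5.9) = 3.512 h

3.51 h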